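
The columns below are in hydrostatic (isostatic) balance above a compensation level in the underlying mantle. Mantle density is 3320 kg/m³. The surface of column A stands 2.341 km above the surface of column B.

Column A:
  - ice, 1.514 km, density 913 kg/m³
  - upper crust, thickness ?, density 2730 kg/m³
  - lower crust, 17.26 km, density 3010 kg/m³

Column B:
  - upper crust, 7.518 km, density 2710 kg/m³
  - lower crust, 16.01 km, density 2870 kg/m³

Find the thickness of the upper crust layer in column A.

Take the compensation level at the base of the deeper column (depth z_c below the surface of column A) and equate Σ ρ_i t_i down to z_c; mantle fills any gap and the z_c terms cancel.
Column A: 1.514×913 + x×2730 + 17.26×3010 + (z_c − 18.774 − x)×3320
Column B: 2.341×0 + 7.518×2710 + 16.01×2870 + (z_c − 2.341 − 23.528)×3320
The z_c×3320 term appears on both sides and cancels. Collect the known terms of each column as K = Σ(ρt)_known − 3320 × (depth of known layers): K_A = 53334.882 − 3320×18.774 = −8994.798; K_B = 66322.48 − 3320×(2.341 + 23.528) = −19562.6.
Balance: K_A − x×(3320 − 2730) = K_B, so x = (K_A − K_B)/(3320 − 2730) = 10567.8/590 = 17.9 km.

17.9 km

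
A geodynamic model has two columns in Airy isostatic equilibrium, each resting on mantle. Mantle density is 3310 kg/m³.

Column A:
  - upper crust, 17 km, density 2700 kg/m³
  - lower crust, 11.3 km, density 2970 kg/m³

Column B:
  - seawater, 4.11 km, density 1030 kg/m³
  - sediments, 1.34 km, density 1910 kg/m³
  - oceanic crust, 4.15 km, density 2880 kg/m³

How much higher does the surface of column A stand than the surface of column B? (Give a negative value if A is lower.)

For any compensation level in the mantle, the mantle terms cancel and isostasy reduces to e = (Σt_A − Σt_B) − (Σ(ρt)_A − Σ(ρt)_B) / ρ_m.
Σt_A = 28.3 km; Σt_B = 9.6 km; Σ(ρt)_A = 79461; Σ(ρt)_B = 18744.7 (in km·kg/m³).
e = (28.3 − 9.6) − (79461 − 18744.7) / 3310 = 0.357 km.

0.357 km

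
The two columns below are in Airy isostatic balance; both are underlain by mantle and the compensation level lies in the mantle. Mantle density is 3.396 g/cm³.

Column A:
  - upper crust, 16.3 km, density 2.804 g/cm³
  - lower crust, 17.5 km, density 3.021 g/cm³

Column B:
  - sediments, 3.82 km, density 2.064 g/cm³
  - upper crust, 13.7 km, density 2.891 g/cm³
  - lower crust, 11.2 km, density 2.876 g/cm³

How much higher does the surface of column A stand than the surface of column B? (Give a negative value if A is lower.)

For any compensation level in the mantle, the mantle terms cancel and isostasy reduces to e = (Σt_A − Σt_B) − (Σ(ρt)_A − Σ(ρt)_B) / ρ_m.
Σt_A = 33.8 km; Σt_B = 28.72 km; Σ(ρt)_A = 98.5727; Σ(ρt)_B = 79.70238 (in km·g/cm³).
e = (33.8 − 28.72) − (98.5727 − 79.70238) / 3.396 = −0.477 km.

−0.477 km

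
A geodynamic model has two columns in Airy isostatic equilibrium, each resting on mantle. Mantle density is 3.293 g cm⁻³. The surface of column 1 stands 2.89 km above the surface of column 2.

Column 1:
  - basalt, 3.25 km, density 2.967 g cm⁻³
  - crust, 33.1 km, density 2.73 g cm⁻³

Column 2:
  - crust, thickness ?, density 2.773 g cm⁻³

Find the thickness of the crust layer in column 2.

19.6 km

Take the compensation level at the base of the deeper column (depth z_c below the surface of column 1) and equate Σ ρ_i t_i down to z_c; mantle fills any gap and the z_c terms cancel.
Column 1: 3.25×2.967 + 33.1×2.73 + (z_c − 36.35)×3.293
Column 2: 2.89×0 + x×2.773 + (z_c − 2.89 − 0 − x)×3.293
The z_c×3.293 term appears on both sides and cancels. Collect the known terms of each column as K = Σ(ρt)_known − 3.293 × (depth of known layers): K_1 = 100.00575 − 3.293×36.35 = −19.6948; K_2 = 0 − 3.293×(2.89 + 0) = −9.51677.
Balance: K_1 = K_2 − x×(3.293 − 2.773), so x = (K_2 − K_1)/(3.293 − 2.773) = 10.178/0.52 = 19.6 km.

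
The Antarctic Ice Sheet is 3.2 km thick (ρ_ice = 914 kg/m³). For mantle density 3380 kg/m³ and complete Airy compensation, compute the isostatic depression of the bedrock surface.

Equating mass per unit area of the two columns: the ice load ρ_ice t is balanced by mantle displaced below, ρ_m s.
s = t ρ_ice / ρ_m = 3.2 km × 914/3380 = 0.865 km.

0.865 km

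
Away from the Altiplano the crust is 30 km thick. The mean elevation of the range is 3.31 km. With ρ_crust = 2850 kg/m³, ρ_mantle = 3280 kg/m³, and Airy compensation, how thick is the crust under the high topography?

55.2 km

Root depth r = h ρ_c / (ρ_m − ρ_c) = 3.31 km × 2850 / 430 = 21.94 km.
Total thickness = T + h + r = 30 km + 3.31 km + 21.94 km = 55.2 km.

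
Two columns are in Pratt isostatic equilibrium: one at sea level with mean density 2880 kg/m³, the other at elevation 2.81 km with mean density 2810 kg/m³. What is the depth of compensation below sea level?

113 km

ρ_ref D = ρ (D + h) → D (ρ_ref − ρ) = ρ h.
D = ρ h/(ρ_ref − ρ) = 2810 × 2.81 km/(2880 − 2810) = 113 km.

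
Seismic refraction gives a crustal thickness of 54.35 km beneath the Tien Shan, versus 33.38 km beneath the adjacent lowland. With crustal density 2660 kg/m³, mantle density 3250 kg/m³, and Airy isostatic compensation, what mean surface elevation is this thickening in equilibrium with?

Excess crust Δ = 54.35 km − 33.38 km = 20.97 km, split between elevation h and root r with h + r = Δ.
Airy balance ρ_c h = (ρ_m − ρ_c) r gives r = h ρ_c/(ρ_m − ρ_c), so h (1 + ρ_c/(ρ_m − ρ_c)) = Δ, i.e. h = Δ (ρ_m − ρ_c)/ρ_m.
h = 20.97 km × 590/3250 = 3.81 km.

3.81 km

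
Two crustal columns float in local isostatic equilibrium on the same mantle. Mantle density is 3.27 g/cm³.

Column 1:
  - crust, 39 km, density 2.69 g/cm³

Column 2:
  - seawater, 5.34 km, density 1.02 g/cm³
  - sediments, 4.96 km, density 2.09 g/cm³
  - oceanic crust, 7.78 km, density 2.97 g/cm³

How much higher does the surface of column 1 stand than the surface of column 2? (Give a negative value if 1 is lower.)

For any compensation level in the mantle, the mantle terms cancel and isostasy reduces to e = (Σt_1 − Σt_2) − (Σ(ρt)_1 − Σ(ρt)_2) / ρ_m.
Σt_1 = 39 km; Σt_2 = 18.08 km; Σ(ρt)_1 = 104.91; Σ(ρt)_2 = 38.9198 (in km·g/cm³).
e = (39 − 18.08) − (104.91 − 38.9198) / 3.27 = 0.74 km.

0.74 km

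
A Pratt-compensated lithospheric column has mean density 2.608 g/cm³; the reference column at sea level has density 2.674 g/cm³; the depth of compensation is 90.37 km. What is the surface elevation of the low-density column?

2.29 km

ρ_ref D = ρ (D + h) → h = D (ρ_ref − ρ)/ρ.
h = 90.37 km × (2.674 − 2.608)/2.608 = 2.29 km.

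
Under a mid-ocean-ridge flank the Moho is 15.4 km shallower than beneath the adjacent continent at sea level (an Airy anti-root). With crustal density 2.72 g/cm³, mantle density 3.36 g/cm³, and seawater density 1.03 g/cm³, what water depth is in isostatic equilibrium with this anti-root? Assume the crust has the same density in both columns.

Replacing a thickness d of crust by seawater at the top must be balanced by replacing crust with mantle at the base: d (ρ_c − ρ_w) = a (ρ_m − ρ_c).
d = a (ρ_m − ρ_c)/(ρ_c − ρ_w) = 15.4 km × 0.64/1.69 = 5.83 km.

5.83 km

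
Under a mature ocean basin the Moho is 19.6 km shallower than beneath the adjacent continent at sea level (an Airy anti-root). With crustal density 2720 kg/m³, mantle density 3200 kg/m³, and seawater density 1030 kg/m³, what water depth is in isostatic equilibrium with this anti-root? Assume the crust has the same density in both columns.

Replacing a thickness d of crust by seawater at the top must be balanced by replacing crust with mantle at the base: d (ρ_c − ρ_w) = a (ρ_m − ρ_c).
d = a (ρ_m − ρ_c)/(ρ_c − ρ_w) = 19.6 km × 480/1690 = 5.57 km.

5.57 km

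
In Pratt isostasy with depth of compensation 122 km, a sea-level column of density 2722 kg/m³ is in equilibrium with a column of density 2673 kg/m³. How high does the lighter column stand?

ρ_ref D = ρ (D + h) → h = D (ρ_ref − ρ)/ρ.
h = 122 km × (2722 − 2673)/2673 = 2.24 km.

2.24 km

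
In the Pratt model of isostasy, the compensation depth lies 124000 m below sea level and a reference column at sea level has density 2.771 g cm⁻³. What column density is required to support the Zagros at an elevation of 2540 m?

2.72 g cm⁻³

Pratt balance: ρ_ref D = ρ (D + h).
ρ = ρ_ref D/(D + h) = 2.771 × 124000 m/(124000 m + 2540 m) = 2.72 g cm⁻³.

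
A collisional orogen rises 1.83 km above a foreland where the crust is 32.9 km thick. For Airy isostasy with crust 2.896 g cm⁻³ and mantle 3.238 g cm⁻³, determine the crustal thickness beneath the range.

50.2 km

Root depth r = h ρ_c / (ρ_m − ρ_c) = 1.83 km × 2.896 / 0.342 = 15.5 km.
Total thickness = T + h + r = 32.9 km + 1.83 km + 15.5 km = 50.2 km.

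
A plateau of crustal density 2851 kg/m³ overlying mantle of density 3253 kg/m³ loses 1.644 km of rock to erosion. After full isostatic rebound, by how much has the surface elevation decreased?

Rebound u = e ρ_c/ρ_m = 1.644 km × 2851/3253 = 1.441 km.
Net surface drop = e − u = 1.644 km − 1.441 km = e (ρ_m − ρ_c)/ρ_m = 0.203 km.

0.203 km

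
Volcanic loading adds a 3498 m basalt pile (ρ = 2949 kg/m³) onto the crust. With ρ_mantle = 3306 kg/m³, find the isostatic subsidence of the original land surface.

3120 m

Subaerial loading: s = t ρ_load / ρ_m.
s = 3498 m × 2949/3306 = 3120 m.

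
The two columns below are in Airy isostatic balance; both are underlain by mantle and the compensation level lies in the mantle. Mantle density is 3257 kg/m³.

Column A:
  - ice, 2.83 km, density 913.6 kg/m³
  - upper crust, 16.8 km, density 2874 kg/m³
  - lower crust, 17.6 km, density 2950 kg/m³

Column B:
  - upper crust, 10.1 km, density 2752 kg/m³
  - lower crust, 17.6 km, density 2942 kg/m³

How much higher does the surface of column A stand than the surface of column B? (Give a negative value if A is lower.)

For any compensation level in the mantle, the mantle terms cancel and isostasy reduces to e = (Σt_A − Σt_B) − (Σ(ρt)_A − Σ(ρt)_B) / ρ_m.
Σt_A = 37.23 km; Σt_B = 27.7 km; Σ(ρt)_A = 102788.688; Σ(ρt)_B = 79574.4 (in km·kg/m³).
e = (37.23 − 27.7) − (102788.688 − 79574.4) / 3257 = 2.4 km.

2.4 km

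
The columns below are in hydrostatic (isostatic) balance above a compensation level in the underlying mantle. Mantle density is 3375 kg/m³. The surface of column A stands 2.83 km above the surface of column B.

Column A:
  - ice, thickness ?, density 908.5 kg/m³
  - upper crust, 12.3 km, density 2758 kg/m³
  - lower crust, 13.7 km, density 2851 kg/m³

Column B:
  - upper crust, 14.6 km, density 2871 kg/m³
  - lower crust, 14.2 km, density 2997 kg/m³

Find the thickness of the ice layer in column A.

Take the compensation level at the base of the deeper column (depth z_c below the surface of column A) and equate Σ ρ_i t_i down to z_c; mantle fills any gap and the z_c terms cancel.
Column A: x×908.5 + 12.3×2758 + 13.7×2851 + (z_c − 26 − x)×3375
Column B: 2.83×0 + 14.6×2871 + 14.2×2997 + (z_c − 2.83 − 28.8)×3375
The z_c×3375 term appears on both sides and cancels. Collect the known terms of each column as K = Σ(ρt)_known − 3375 × (depth of known layers): K_A = 72982.1 − 3375×26 = −14767.9; K_B = 84474 − 3375×(2.83 + 28.8) = −22277.25.
Balance: K_A − x×(3375 − 908.5) = K_B, so x = (K_A − K_B)/(3375 − 908.5) = 7509.35/2466.5 = 3.04 km.

3.04 km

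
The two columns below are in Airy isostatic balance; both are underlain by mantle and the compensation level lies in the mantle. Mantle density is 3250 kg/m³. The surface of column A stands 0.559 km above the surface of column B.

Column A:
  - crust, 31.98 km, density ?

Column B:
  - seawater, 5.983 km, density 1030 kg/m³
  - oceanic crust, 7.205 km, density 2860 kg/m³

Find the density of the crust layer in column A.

Take the compensation level at the base of the deeper column (depth z_c below the surface of column A) and equate Σ ρ_i t_i down to z_c; mantle fills any gap and the z_c terms cancel.
Column A: 31.98×ρ + (z_c − 31.98)×3250
Column B: 0.559×0 + 5.983×1030 + 7.205×2860 + (z_c − 0.559 − 13.188)×3250
The z_c×3250 term appears on both sides and cancels. Collect the known terms of each column as K = Σ(ρt)_known − 3250 × (depth of known layers): K_A = 0 − 3250×31.98 = −103935; K_B = 26768.79 − 3250×(0.559 + 13.188) = −17908.96.
Balance: K_A + 31.98×ρ = K_B, so ρ = (K_B − K_A)/31.98 = 86026/31.98 = 2690 kg/m³.

2690 kg/m³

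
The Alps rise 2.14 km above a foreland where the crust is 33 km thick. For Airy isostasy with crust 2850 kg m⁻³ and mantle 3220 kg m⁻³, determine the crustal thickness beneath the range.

Root depth r = h ρ_c / (ρ_m − ρ_c) = 2.14 km × 2850 / 370 = 16.48 km.
Total thickness = T + h + r = 33 km + 2.14 km + 16.48 km = 51.6 km.

51.6 km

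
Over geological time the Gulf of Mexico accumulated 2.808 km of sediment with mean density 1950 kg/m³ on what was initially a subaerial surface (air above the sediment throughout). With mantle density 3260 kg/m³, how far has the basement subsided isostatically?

1.68 km

Subaerial load: s = t ρ_sed / ρ_m = 2.808 km × 1950/3260 = 1.68 km.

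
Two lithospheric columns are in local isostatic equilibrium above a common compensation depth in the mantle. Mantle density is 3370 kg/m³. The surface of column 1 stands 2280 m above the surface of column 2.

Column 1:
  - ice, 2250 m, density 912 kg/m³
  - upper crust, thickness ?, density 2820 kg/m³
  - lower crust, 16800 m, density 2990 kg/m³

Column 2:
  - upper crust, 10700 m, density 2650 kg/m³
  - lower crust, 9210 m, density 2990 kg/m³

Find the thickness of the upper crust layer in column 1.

12700 m

Take the compensation level at the base of the deeper column (depth z_c below the surface of column 1) and equate Σ ρ_i t_i down to z_c; mantle fills any gap and the z_c terms cancel.
Column 1: 2250×912 + x×2820 + 16800×2990 + (z_c − 19050 − x)×3370
Column 2: 2280×0 + 10700×2650 + 9210×2990 + (z_c − 2280 − 19910)×3370
The z_c×3370 term appears on both sides and cancels. Collect the known terms of each column as K = Σ(ρt)_known − 3370 × (depth of known layers): K_1 = 52284000 − 3370×19050 = −11914500; K_2 = 55892900 − 3370×(2280 + 19910) = −18887400.
Balance: K_1 − x×(3370 − 2820) = K_2, so x = (K_1 − K_2)/(3370 − 2820) = 6972900/550 = 12700 m.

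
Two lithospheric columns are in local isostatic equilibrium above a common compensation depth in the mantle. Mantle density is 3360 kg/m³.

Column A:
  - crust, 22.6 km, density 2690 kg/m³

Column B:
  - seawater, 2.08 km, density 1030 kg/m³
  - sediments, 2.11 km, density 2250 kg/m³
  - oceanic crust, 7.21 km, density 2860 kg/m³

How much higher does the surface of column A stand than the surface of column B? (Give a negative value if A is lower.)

For any compensation level in the mantle, the mantle terms cancel and isostasy reduces to e = (Σt_A − Σt_B) − (Σ(ρt)_A − Σ(ρt)_B) / ρ_m.
Σt_A = 22.6 km; Σt_B = 11.4 km; Σ(ρt)_A = 60794; Σ(ρt)_B = 27510.5 (in km·kg/m³).
e = (22.6 − 11.4) − (60794 − 27510.5) / 3360 = 1.29 km.

1.29 km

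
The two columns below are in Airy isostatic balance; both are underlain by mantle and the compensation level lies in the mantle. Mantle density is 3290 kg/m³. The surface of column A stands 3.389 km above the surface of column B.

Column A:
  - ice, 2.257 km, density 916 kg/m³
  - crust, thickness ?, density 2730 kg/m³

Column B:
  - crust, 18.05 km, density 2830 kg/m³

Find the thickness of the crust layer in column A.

25.2 km

Take the compensation level at the base of the deeper column (depth z_c below the surface of column A) and equate Σ ρ_i t_i down to z_c; mantle fills any gap and the z_c terms cancel.
Column A: 2.257×916 + x×2730 + (z_c − 2.257 − x)×3290
Column B: 3.389×0 + 18.05×2830 + (z_c − 3.389 − 18.05)×3290
The z_c×3290 term appears on both sides and cancels. Collect the known terms of each column as K = Σ(ρt)_known − 3290 × (depth of known layers): K_A = 2067.412 − 3290×2.257 = −5358.118; K_B = 51081.5 − 3290×(3.389 + 18.05) = −19452.81.
Balance: K_A − x×(3290 − 2730) = K_B, so x = (K_A − K_B)/(3290 − 2730) = 14094.7/560 = 25.2 km.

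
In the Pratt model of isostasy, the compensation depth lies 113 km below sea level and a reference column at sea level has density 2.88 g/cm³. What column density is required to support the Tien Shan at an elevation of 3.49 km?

Pratt balance: ρ_ref D = ρ (D + h).
ρ = ρ_ref D/(D + h) = 2.88 × 113 km/(113 km + 3.49 km) = 2.79 g/cm³.

2.79 g/cm³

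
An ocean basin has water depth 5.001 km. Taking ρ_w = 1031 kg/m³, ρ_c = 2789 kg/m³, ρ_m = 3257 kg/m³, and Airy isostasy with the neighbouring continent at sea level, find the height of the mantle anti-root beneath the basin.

Isostatic balance requires: replacing crust with seawater at the top is compensated by replacing crust with mantle at the base: d (ρ_c − ρ_w) = a (ρ_m − ρ_c).
a = d (ρ_c − ρ_w)/(ρ_m − ρ_c) = 5.001 km × 1758/468 = 18.8 km.

18.8 km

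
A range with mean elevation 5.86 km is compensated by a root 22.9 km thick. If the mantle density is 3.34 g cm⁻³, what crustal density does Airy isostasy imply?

ρ_c h = (ρ_m − ρ_c) r → ρ_c (h + r) = ρ_m r → ρ_c = ρ_m r / (h + r).
ρ_c = 3.34 × 22.9 km / (5.86 km + 22.9 km) = 2.66 g cm⁻³.

2.66 g cm⁻³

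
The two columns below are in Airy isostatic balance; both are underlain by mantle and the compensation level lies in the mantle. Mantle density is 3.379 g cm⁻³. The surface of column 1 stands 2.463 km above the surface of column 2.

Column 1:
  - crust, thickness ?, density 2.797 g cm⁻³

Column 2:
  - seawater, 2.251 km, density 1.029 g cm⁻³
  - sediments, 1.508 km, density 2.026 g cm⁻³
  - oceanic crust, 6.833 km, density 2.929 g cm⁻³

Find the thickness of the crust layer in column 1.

Take the compensation level at the base of the deeper column (depth z_c below the surface of column 1) and equate Σ ρ_i t_i down to z_c; mantle fills any gap and the z_c terms cancel.
Column 1: x×2.797 + (z_c − 0 − x)×3.379
Column 2: 2.463×0 + 2.251×1.029 + 1.508×2.026 + 6.833×2.929 + (z_c − 2.463 − 10.592)×3.379
The z_c×3.379 term appears on both sides and cancels. Collect the known terms of each column as K = Σ(ρt)_known − 3.379 × (depth of known layers): K_1 = 0 − 3.379×0 = 0; K_2 = 25.385344 − 3.379×(2.463 + 10.592) = −18.727501.
Balance: K_1 − x×(3.379 − 2.797) = K_2, so x = (K_1 − K_2)/(3.379 − 2.797) = 18.7275/0.582 = 32.2 km.

32.2 km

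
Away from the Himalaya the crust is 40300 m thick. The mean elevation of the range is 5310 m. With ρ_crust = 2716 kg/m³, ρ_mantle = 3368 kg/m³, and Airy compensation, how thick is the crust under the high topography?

Root depth r = h ρ_c / (ρ_m − ρ_c) = 5310 m × 2716 / 652 = 22120 m.
Total thickness = T + h + r = 40300 m + 5310 m + 22120 m = 67700 m.

67700 m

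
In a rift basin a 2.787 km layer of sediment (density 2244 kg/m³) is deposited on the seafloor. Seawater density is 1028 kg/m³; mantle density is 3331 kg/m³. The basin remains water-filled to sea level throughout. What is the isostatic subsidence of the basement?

1.47 km

Submarine loading: the sediment displaces seawater, and the subsidence is in turn flooded, so s (ρ_m − ρ_w) = t (ρ_sed − ρ_w).
s = 2.787 km × (2244 − 1028) / (3331 − 1028) = 1.47 km.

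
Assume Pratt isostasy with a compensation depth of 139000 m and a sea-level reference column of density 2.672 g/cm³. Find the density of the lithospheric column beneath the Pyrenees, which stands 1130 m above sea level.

Pratt balance: ρ_ref D = ρ (D + h).
ρ = ρ_ref D/(D + h) = 2.672 × 139000 m/(139000 m + 1130 m) = 2.65 g/cm³.

2.65 g/cm³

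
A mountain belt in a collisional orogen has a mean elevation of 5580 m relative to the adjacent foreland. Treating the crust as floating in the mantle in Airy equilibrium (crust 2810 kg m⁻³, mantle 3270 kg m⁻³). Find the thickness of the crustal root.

34100 m

Equating mass per unit area of the two columns: the weight of the topography is balanced by the buoyancy of the root, ρ_c h = (ρ_m − ρ_c) r.
r = h · ρ_c / (ρ_m − ρ_c) = 5580 m × 2810 / (3270 − 2810) = 34100 m.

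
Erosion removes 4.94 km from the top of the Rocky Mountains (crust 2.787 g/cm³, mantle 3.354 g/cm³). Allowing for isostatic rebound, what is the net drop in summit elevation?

Rebound u = e ρ_c/ρ_m = 4.94 km × 2.787/3.354 = 4.105 km.
Net surface drop = e − u = 4.94 km − 4.105 km = e (ρ_m − ρ_c)/ρ_m = 0.835 km.

0.835 km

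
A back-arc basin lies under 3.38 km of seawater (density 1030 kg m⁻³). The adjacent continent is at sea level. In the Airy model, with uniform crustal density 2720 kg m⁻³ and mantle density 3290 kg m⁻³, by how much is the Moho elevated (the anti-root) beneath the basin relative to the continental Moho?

For local isostatic compensation: replacing crust with seawater at the top is compensated by replacing crust with mantle at the base: d (ρ_c − ρ_w) = a (ρ_m − ρ_c).
a = d (ρ_c − ρ_w)/(ρ_m − ρ_c) = 3.38 km × 1690/570 = 10 km.

10 km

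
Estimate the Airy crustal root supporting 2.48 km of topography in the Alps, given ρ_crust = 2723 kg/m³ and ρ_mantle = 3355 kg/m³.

By Archimedes' principle applied to the lithosphere: the weight of the topography is balanced by the buoyancy of the root, ρ_c h = (ρ_m − ρ_c) r.
r = h · ρ_c / (ρ_m − ρ_c) = 2.48 km × 2723 / (3355 − 2723) = 10.7 km.

10.7 km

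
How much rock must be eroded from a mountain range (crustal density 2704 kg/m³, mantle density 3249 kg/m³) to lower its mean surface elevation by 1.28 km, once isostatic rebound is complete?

Net drop Δ = e − u = e − e ρ_c/ρ_m = e (ρ_m − ρ_c)/ρ_m.
e = Δ ρ_m/(ρ_m − ρ_c) = 1.28 km × 3249/545 = 7.63 km.

7.63 km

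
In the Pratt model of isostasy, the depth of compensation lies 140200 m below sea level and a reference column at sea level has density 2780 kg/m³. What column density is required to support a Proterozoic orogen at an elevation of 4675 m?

Pratt balance: ρ_ref D = ρ (D + h).
ρ = ρ_ref D/(D + h) = 2780 × 140200 m/(140200 m + 4675 m) = 2690 kg/m³.

2690 kg/m³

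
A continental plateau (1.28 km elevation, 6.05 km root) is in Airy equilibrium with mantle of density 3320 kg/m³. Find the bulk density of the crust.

ρ_c h = (ρ_m − ρ_c) r → ρ_c (h + r) = ρ_m r → ρ_c = ρ_m r / (h + r).
ρ_c = 3320 × 6.05 km / (1.28 km + 6.05 km) = 2740 kg/m³.

2740 kg/m³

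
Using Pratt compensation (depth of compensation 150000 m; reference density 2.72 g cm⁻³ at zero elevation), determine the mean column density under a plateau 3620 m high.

Pratt balance: ρ_ref D = ρ (D + h).
ρ = ρ_ref D/(D + h) = 2.72 × 150000 m/(150000 m + 3620 m) = 2.66 g cm⁻³.

2.66 g cm⁻³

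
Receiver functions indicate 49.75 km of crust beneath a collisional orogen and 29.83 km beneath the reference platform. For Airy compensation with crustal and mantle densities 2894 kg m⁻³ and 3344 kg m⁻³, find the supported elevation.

2.68 km

Excess crust Δ = 49.75 km − 29.83 km = 19.92 km, split between elevation h and root r with h + r = Δ.
Airy balance ρ_c h = (ρ_m − ρ_c) r gives r = h ρ_c/(ρ_m − ρ_c), so h (1 + ρ_c/(ρ_m − ρ_c)) = Δ, i.e. h = Δ (ρ_m − ρ_c)/ρ_m.
h = 19.92 km × 450/3344 = 2.68 km.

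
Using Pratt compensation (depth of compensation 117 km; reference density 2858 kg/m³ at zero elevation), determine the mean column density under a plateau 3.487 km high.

2780 kg/m³

Pratt balance: ρ_ref D = ρ (D + h).
ρ = ρ_ref D/(D + h) = 2858 × 117 km/(117 km + 3.487 km) = 2780 kg/m³.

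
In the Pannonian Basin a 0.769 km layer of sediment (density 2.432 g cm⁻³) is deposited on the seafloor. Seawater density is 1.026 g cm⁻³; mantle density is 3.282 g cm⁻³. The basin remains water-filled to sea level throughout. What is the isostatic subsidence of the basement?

0.479 km

Submarine loading: the sediment displaces seawater, and the subsidence is in turn flooded, so s (ρ_m − ρ_w) = t (ρ_sed − ρ_w).
s = 0.769 km × (2.432 − 1.026) / (3.282 − 1.026) = 0.479 km.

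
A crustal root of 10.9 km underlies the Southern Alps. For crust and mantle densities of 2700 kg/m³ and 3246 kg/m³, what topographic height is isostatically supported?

Equating mass per unit area of the two columns: ρ_c h = (ρ_m − ρ_c) r.
h = r (ρ_m − ρ_c) / ρ_c = 10.9 km × (3246 − 2700) / 2700 = 2.2 km.

2.2 km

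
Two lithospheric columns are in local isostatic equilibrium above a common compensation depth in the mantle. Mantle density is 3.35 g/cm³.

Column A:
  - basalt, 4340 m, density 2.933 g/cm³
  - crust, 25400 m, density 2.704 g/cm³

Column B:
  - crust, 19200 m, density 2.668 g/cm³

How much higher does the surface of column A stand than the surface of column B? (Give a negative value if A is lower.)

For any compensation level in the mantle, the mantle terms cancel and isostasy reduces to e = (Σt_A − Σt_B) − (Σ(ρt)_A − Σ(ρt)_B) / ρ_m.
Σt_A = 29740 m; Σt_B = 19200 m; Σ(ρt)_A = 81410.82; Σ(ρt)_B = 51225.6 (in m·g/cm³).
e = (29740 − 19200) − (81410.82 − 51225.6) / 3.35 = 1530 m.

1530 m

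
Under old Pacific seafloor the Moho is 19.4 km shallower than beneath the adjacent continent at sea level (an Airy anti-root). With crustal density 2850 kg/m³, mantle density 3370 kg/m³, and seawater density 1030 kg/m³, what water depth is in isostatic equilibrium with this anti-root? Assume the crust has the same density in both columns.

Replacing a thickness d of crust by seawater at the top must be balanced by replacing crust with mantle at the base: d (ρ_c − ρ_w) = a (ρ_m − ρ_c).
d = a (ρ_m − ρ_c)/(ρ_c − ρ_w) = 19.4 km × 520/1820 = 5.54 km.

5.54 km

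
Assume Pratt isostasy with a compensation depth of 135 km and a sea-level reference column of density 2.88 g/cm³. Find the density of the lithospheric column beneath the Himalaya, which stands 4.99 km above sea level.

2.78 g/cm³

Pratt balance: ρ_ref D = ρ (D + h).
ρ = ρ_ref D/(D + h) = 2.88 × 135 km/(135 km + 4.99 km) = 2.78 g/cm³.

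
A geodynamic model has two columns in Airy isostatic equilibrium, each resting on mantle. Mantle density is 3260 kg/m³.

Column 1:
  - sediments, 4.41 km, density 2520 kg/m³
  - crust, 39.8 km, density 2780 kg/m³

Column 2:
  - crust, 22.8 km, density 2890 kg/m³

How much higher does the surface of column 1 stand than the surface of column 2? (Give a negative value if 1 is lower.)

For any compensation level in the mantle, the mantle terms cancel and isostasy reduces to e = (Σt_1 − Σt_2) − (Σ(ρt)_1 − Σ(ρt)_2) / ρ_m.
Σt_1 = 44.21 km; Σt_2 = 22.8 km; Σ(ρt)_1 = 121757.2; Σ(ρt)_2 = 65892 (in km·kg/m³).
e = (44.21 − 22.8) − (121757.2 − 65892) / 3260 = 4.27 km.

4.27 km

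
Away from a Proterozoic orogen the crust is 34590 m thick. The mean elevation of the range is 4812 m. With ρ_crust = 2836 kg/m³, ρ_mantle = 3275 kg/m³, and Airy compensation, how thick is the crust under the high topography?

Root depth r = h ρ_c / (ρ_m − ρ_c) = 4812 m × 2836 / 439 = 31090 m.
Total thickness = T + h + r = 34590 m + 4812 m + 31090 m = 70500 m.

70500 m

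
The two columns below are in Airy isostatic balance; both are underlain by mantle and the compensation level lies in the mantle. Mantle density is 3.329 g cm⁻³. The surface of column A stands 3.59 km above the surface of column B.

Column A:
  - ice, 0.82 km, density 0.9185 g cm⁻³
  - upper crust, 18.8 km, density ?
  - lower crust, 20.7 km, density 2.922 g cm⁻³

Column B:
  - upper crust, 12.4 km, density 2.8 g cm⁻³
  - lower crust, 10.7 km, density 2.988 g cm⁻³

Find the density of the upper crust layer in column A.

2.7 g cm⁻³

Take the compensation level at the base of the deeper column (depth z_c below the surface of column A) and equate Σ ρ_i t_i down to z_c; mantle fills any gap and the z_c terms cancel.
Column A: 0.82×0.9185 + 18.8×ρ + 20.7×2.922 + (z_c − 40.32)×3.329
Column B: 3.59×0 + 12.4×2.8 + 10.7×2.988 + (z_c − 3.59 − 23.1)×3.329
The z_c×3.329 term appears on both sides and cancels. Collect the known terms of each column as K = Σ(ρt)_known − 3.329 × (depth of known layers): K_A = 61.23857 − 3.329×40.32 = −72.98671; K_B = 66.6916 − 3.329×(3.59 + 23.1) = −22.15941.
Balance: K_A + 18.8×ρ = K_B, so ρ = (K_B − K_A)/18.8 = 50.8273/18.8 = 2.7 g cm⁻³.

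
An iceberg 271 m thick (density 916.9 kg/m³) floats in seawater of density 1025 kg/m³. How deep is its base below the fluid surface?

Draft d = t ρ_obj/ρ_fluid = 271 m × 916.9/1025 = 242 m.

242 m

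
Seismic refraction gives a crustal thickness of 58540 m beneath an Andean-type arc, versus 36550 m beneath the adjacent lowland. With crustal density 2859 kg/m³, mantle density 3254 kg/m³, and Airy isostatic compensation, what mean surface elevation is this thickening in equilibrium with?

Excess crust Δ = 58540 m − 36550 m = 21990 m, split between elevation h and root r with h + r = Δ.
Airy balance ρ_c h = (ρ_m − ρ_c) r gives r = h ρ_c/(ρ_m − ρ_c), so h (1 + ρ_c/(ρ_m − ρ_c)) = Δ, i.e. h = Δ (ρ_m − ρ_c)/ρ_m.
h = 21990 m × 395/3254 = 2670 m.

2670 m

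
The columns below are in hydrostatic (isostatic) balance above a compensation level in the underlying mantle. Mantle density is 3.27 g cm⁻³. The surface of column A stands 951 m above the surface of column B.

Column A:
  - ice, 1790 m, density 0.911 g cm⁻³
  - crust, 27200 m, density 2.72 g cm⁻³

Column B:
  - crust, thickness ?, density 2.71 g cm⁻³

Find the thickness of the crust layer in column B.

Take the compensation level at the base of the deeper column (depth z_c below the surface of column A) and equate Σ ρ_i t_i down to z_c; mantle fills any gap and the z_c terms cancel.
Column A: 1790×0.911 + 27200×2.72 + (z_c − 28990)×3.27
Column B: 951×0 + x×2.71 + (z_c − 951 − 0 − x)×3.27
The z_c×3.27 term appears on both sides and cancels. Collect the known terms of each column as K = Σ(ρt)_known − 3.27 × (depth of known layers): K_A = 75614.69 − 3.27×28990 = −19182.61; K_B = 0 − 3.27×(951 + 0) = −3109.77.
Balance: K_A = K_B − x×(3.27 − 2.71), so x = (K_B − K_A)/(3.27 − 2.71) = 16072.8/0.56 = 28700 m.

28700 m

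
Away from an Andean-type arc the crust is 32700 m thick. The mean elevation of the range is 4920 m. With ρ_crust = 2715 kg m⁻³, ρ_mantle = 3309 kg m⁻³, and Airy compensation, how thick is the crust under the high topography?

Root depth r = h ρ_c / (ρ_m − ρ_c) = 4920 m × 2715 / 594 = 22490 m.
Total thickness = T + h + r = 32700 m + 4920 m + 22490 m = 60100 m.

60100 m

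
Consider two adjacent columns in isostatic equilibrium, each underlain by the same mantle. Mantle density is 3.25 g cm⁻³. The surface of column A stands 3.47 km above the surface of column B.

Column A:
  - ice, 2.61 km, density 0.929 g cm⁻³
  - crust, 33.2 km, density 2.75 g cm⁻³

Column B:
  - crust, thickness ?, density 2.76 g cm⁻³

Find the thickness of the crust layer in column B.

Take the compensation level at the base of the deeper column (depth z_c below the surface of column A) and equate Σ ρ_i t_i down to z_c; mantle fills any gap and the z_c terms cancel.
Column A: 2.61×0.929 + 33.2×2.75 + (z_c − 35.81)×3.25
Column B: 3.47×0 + x×2.76 + (z_c − 3.47 − 0 − x)×3.25
The z_c×3.25 term appears on both sides and cancels. Collect the known terms of each column as K = Σ(ρt)_known − 3.25 × (depth of known layers): K_A = 93.72469 − 3.25×35.81 = −22.65781; K_B = 0 − 3.25×(3.47 + 0) = −11.2775.
Balance: K_A = K_B − x×(3.25 − 2.76), so x = (K_B − K_A)/(3.25 − 2.76) = 11.3803/0.49 = 23.2 km.

23.2 km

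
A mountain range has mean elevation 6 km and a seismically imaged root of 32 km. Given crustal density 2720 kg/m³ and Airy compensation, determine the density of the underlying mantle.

3230 kg/m³

Airy balance: ρ_c h = (ρ_m − ρ_c) r → ρ_m = ρ_c (1 + h/r).
ρ_m = 2720 × (1 + 6 km/32 km) = 3230 kg/m³.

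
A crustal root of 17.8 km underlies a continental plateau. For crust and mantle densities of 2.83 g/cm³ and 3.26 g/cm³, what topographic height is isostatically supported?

Equating mass per unit area of the two columns: ρ_c h = (ρ_m − ρ_c) r.
h = r (ρ_m − ρ_c) / ρ_c = 17.8 km × (3.26 − 2.83) / 2.83 = 2.7 km.

2.7 km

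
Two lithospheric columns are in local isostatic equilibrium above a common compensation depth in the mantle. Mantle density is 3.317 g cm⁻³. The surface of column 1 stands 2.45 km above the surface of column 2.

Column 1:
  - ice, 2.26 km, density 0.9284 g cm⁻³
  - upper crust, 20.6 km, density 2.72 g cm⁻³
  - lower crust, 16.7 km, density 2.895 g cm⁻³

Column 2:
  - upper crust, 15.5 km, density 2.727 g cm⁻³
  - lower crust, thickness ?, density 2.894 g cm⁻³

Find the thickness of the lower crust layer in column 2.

17.7 km

Take the compensation level at the base of the deeper column (depth z_c below the surface of column 1) and equate Σ ρ_i t_i down to z_c; mantle fills any gap and the z_c terms cancel.
Column 1: 2.26×0.9284 + 20.6×2.72 + 16.7×2.895 + (z_c − 39.56)×3.317
Column 2: 2.45×0 + 15.5×2.727 + x×2.894 + (z_c − 2.45 − 15.5 − x)×3.317
The z_c×3.317 term appears on both sides and cancels. Collect the known terms of each column as K = Σ(ρt)_known − 3.317 × (depth of known layers): K_1 = 106.476684 − 3.317×39.56 = −24.743836; K_2 = 42.2685 − 3.317×(2.45 + 15.5) = −17.27165.
Balance: K_1 = K_2 − x×(3.317 − 2.894), so x = (K_2 − K_1)/(3.317 − 2.894) = 7.47219/0.423 = 17.7 km.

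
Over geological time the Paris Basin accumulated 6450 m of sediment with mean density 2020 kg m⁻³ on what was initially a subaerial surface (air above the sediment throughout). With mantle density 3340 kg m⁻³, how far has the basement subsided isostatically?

3900 m

Subaerial load: s = t ρ_sed / ρ_m = 6450 m × 2020/3340 = 3900 m.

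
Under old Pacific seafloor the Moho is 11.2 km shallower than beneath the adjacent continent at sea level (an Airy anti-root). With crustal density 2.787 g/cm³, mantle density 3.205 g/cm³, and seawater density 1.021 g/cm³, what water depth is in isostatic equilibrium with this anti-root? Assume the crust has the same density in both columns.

2.65 km

Replacing a thickness d of crust by seawater at the top must be balanced by replacing crust with mantle at the base: d (ρ_c − ρ_w) = a (ρ_m − ρ_c).
d = a (ρ_m − ρ_c)/(ρ_c − ρ_w) = 11.2 km × 0.418/1.766 = 2.65 km.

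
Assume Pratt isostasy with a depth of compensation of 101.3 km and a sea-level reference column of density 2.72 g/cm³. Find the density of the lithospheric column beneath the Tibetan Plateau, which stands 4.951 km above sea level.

Pratt balance: ρ_ref D = ρ (D + h).
ρ = ρ_ref D/(D + h) = 2.72 × 101.3 km/(101.3 km + 4.951 km) = 2.59 g/cm³.

2.59 g/cm³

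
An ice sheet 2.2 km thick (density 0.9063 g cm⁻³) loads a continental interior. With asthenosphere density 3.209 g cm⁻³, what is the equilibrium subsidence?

Isostatic balance requires: the ice load ρ_ice t is balanced by mantle displaced below, ρ_m s.
s = t ρ_ice / ρ_m = 2.2 km × 0.9063/3.209 = 0.621 km.

0.621 km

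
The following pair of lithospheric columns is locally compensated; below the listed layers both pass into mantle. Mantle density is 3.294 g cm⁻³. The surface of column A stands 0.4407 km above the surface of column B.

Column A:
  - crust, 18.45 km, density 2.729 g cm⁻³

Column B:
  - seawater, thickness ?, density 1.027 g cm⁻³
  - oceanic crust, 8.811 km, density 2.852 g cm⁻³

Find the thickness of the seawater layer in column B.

2.24 km

Take the compensation level at the base of the deeper column (depth z_c below the surface of column A) and equate Σ ρ_i t_i down to z_c; mantle fills any gap and the z_c terms cancel.
Column A: 18.45×2.729 + (z_c − 18.45)×3.294
Column B: 0.4407×0 + x×1.027 + 8.811×2.852 + (z_c − 0.4407 − 8.811 − x)×3.294
The z_c×3.294 term appears on both sides and cancels. Collect the known terms of each column as K = Σ(ρt)_known − 3.294 × (depth of known layers): K_A = 50.35005 − 3.294×18.45 = −10.42425; K_B = 25.128972 − 3.294×(0.4407 + 8.811) = −5.3461278.
Balance: K_A = K_B − x×(3.294 − 1.027), so x = (K_B − K_A)/(3.294 − 1.027) = 5.07812/2.267 = 2.24 km.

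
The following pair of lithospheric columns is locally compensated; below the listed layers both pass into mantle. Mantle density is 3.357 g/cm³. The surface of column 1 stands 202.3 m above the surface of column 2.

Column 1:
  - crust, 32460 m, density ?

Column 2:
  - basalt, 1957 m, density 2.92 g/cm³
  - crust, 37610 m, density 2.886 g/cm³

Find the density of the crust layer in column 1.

Take the compensation level at the base of the deeper column (depth z_c below the surface of column 1) and equate Σ ρ_i t_i down to z_c; mantle fills any gap and the z_c terms cancel.
Column 1: 32460×ρ + (z_c − 32460)×3.357
Column 2: 202.3×0 + 1957×2.92 + 37610×2.886 + (z_c − 202.3 − 39567)×3.357
The z_c×3.357 term appears on both sides and cancels. Collect the known terms of each column as K = Σ(ρt)_known − 3.357 × (depth of known layers): K_1 = 0 − 3.357×32460 = −108968.22; K_2 = 114256.9 − 3.357×(202.3 + 39567) = −19248.6401.
Balance: K_1 + 32460×ρ = K_2, so ρ = (K_2 − K_1)/32460 = 89719.6/32460 = 2.76 g/cm³.

2.76 g/cm³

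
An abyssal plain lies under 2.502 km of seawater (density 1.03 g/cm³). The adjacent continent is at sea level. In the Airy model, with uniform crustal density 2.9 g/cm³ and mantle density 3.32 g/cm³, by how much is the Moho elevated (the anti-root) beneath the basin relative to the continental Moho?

11.1 km

Isostatic balance requires: replacing crust with seawater at the top is compensated by replacing crust with mantle at the base: d (ρ_c − ρ_w) = a (ρ_m − ρ_c).
a = d (ρ_c − ρ_w)/(ρ_m − ρ_c) = 2.502 km × 1.87/0.42 = 11.1 km.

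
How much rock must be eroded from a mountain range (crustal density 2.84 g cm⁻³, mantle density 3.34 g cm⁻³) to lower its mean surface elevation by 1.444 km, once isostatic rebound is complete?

Net drop Δ = e − u = e − e ρ_c/ρ_m = e (ρ_m − ρ_c)/ρ_m.
e = Δ ρ_m/(ρ_m − ρ_c) = 1.444 km × 3.34/0.5 = 9.65 km.

9.65 km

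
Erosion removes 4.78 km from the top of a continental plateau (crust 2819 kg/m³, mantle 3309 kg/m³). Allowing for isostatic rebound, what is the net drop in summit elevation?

Rebound u = e ρ_c/ρ_m = 4.78 km × 2819/3309 = 4.072 km.
Net surface drop = e − u = 4.78 km − 4.072 km = e (ρ_m − ρ_c)/ρ_m = 0.708 km.

0.708 km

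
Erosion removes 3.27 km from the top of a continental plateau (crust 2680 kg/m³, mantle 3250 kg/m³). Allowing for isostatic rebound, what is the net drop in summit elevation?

0.574 km

Rebound u = e ρ_c/ρ_m = 3.27 km × 2680/3250 = 2.696 km.
Net surface drop = e − u = 3.27 km − 2.696 km = e (ρ_m − ρ_c)/ρ_m = 0.574 km.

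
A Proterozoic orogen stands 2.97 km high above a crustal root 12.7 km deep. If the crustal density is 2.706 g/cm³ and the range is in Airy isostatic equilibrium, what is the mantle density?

Airy balance: ρ_c h = (ρ_m − ρ_c) r → ρ_m = ρ_c (1 + h/r).
ρ_m = 2.706 × (1 + 2.97 km/12.7 km) = 3.34 g/cm³.

3.34 g/cm³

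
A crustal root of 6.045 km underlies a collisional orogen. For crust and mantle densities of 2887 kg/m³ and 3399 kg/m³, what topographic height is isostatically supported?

1.07 km

For local isostatic compensation: ρ_c h = (ρ_m − ρ_c) r.
h = r (ρ_m − ρ_c) / ρ_c = 6.045 km × (3399 − 2887) / 2887 = 1.07 km.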